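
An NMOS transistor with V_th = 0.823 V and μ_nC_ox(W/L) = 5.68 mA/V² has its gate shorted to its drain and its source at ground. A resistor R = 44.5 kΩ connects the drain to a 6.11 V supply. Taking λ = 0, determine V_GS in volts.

V_GS = 1.02 V

With gate tied to drain, V_GS = V_DS ≥ V_GS − V_th, so the device is in saturation.
KCL at the drain: ½ k_n (V_GS − V_th)² = (V_DD − V_GS)/R.
Let x = V_GS − 0.823. Then 126 x² + x − 5.287 = 0, giving x = 0.201 V (positive root), so V_GS = 1.02 V.
I_D = (V_DD − V_GS)/R = (6.11 − 1.02) / 44.5 = 0.114 mA.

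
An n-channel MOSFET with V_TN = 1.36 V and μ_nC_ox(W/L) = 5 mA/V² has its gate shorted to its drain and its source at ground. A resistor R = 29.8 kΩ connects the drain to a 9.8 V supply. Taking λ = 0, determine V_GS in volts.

V_GS = 1.69 V

With gate tied to drain, V_GS = V_DS ≥ V_GS − V_TN, so the device is in saturation.
KCL at the drain: ½ k_n (V_GS − V_TN)² = (V_DD − V_GS)/R.
Let x = V_GS − 1.36. Then 74.5 x² + x − 8.44 = 0, giving x = 0.33 V (positive root), so V_GS = 1.69 V.
I_D = (V_DD − V_GS)/R = (9.8 − 1.69) / 29.8 = 0.272 mA.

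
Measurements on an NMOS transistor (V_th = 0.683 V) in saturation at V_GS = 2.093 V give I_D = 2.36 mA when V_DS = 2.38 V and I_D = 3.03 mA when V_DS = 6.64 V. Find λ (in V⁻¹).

With V_GS fixed, I_D ∝ (1 + λ V_DS) in saturation, so I_D2/I_D1 = (1 + λ V_DS2)/(1 + λ V_DS1).
3.03/2.36 = 1.284 = (1 + 6.64 λ)/(1 + 2.38 λ).
Solving: λ (I_D1 V_DS2 − I_D2 V_DS1) = I_D2 − I_D1, so λ = (3.03 − 2.36) / (2.36 × 6.64 − 3.03 × 2.38) = 0.67 / 8.46 = 0.0792 V⁻¹.

λ = 0.0792 V⁻¹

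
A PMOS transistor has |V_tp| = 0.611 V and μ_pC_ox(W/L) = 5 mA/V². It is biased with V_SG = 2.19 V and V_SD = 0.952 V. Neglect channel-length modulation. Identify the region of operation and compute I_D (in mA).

Triode; I_D = 5.25 mA

V_ov = V_SG − |V_tp| = 2.19 − 0.611 = 1.58 V.
Since V_SD = 0.952 V < V_ov = 1.58 V, the device is in the triode region.
I_D = k_p [V_ov · V_SD − ½ V_SD²] = 5 × [1.58 × 0.952 − 0.5 × 0.952²] = 5.25 mA.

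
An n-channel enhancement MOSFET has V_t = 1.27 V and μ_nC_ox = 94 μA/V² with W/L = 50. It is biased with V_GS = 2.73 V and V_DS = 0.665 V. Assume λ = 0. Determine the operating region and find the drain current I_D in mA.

Triode; I_D = 3.52 mA

k_n = μ_nC_ox · (W/L) = 4.7 mA/V².
V_ov = V_GS − V_t = 2.73 − 1.27 = 1.46 V.
Since V_DS = 0.665 V < V_ov = 1.46 V, the device is in the triode region.
I_D = k_n [V_ov · V_DS − ½ V_DS²] = 4.7 × [1.46 × 0.665 − 0.5 × 0.665²] = 3.52 mA.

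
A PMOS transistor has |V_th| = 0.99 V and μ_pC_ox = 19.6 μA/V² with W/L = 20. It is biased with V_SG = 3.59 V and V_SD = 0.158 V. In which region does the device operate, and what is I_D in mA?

Triode; I_D = 0.156 mA

k_p = μ_pC_ox · (W/L) = 0.392 mA/V².
V_ov = V_SG − |V_th| = 3.59 − 0.99 = 2.6 V.
Since V_SD = 0.158 V < V_ov = 2.6 V, the device is in the triode region.
I_D = k_p [V_ov · V_SD − ½ V_SD²] = 0.392 × [2.6 × 0.158 − 0.5 × 0.158²] = 0.156 mA.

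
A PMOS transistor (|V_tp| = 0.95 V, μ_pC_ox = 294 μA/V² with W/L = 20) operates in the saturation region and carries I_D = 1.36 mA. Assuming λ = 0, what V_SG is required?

V_SG = 1.63 V

k_p = μ_pC_ox · (W/L) = 5.88 mA/V².
In saturation I_D = ½ k_p (V_SG − |V_tp|)², so V_SG − |V_tp| = √(2 I_D / k_p) = √(2 × 1.36 / 5.88) = 0.68 V.
V_SG = 0.95 + 0.68 = 1.63 V.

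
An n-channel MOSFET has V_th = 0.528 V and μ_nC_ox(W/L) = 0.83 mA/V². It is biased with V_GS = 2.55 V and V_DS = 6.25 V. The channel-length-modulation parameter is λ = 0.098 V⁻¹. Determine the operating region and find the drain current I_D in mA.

V_ov = V_GS − V_th = 2.55 − 0.528 = 2.02 V.
Since V_DS = 6.25 V ≥ V_ov = 2.02 V, the device is in saturation.
I_D = ½ k_n V_ov² (1 + λ V_DS) = 0.5 × 0.83 × 2.02² × (1 + 0.098 × 6.25) = 2.74 mA.

Saturation; I_D = 2.74 mA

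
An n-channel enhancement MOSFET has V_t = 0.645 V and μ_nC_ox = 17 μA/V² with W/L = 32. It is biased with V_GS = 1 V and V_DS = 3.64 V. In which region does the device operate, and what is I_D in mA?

k_n = μ_nC_ox · (W/L) = 0.544 mA/V².
V_ov = V_GS − V_t = 1 − 0.645 = 0.355 V.
Since V_DS = 3.64 V ≥ V_ov = 0.355 V, the device is in saturation.
I_D = ½ k_n V_ov² = 0.5 × 0.544 × 0.355² = 0.0343 mA.

Saturation; I_D = 0.0343 mA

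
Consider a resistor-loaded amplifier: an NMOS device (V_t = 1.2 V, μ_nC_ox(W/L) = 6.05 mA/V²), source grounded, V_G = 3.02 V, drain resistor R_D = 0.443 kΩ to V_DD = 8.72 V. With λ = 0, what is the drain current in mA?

V_GS = V_G = 3.02 V, so V_ov = 3.02 − 1.2 = 1.82 V.
Assume saturation: I_D = ½ k_n V_ov² = 0.5 × 6.05 × 1.82² = 10 mA, giving V_DS = V_DD − I_D R_D = 8.72 − 10 × 0.443 = 4.28 V.
V_DS = 4.28 V ≥ V_ov = 1.82 V, confirming saturation.

I_D = 10.0 mA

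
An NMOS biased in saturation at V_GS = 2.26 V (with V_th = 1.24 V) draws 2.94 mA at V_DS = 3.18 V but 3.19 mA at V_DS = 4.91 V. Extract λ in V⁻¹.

λ = 0.0583 V⁻¹

With V_GS fixed, I_D ∝ (1 + λ V_DS) in saturation, so I_D2/I_D1 = (1 + λ V_DS2)/(1 + λ V_DS1).
3.19/2.94 = 1.085 = (1 + 4.91 λ)/(1 + 3.18 λ).
Solving: λ (I_D1 V_DS2 − I_D2 V_DS1) = I_D2 − I_D1, so λ = (3.19 − 2.94) / (2.94 × 4.91 − 3.19 × 3.18) = 0.25 / 4.29 = 0.0583 V⁻¹.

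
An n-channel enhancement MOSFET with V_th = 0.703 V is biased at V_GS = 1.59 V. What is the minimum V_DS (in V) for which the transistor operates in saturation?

The boundary between triode and saturation is V_DS = V_GS − V_th = V_ov.
V_ov = 1.59 − 0.703 = 0.887 V.

V_DS,sat = 0.887 V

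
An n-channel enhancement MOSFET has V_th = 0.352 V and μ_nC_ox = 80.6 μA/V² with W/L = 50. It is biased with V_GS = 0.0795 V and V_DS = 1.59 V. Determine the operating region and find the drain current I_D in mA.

Cutoff; I_D = 0 mA

V_GS = 0.0795 V < V_th = 0.352 V, so the transistor is in cutoff.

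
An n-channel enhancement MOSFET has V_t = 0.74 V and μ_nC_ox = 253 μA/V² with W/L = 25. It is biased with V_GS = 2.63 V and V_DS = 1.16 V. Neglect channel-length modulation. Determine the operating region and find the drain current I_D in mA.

k_n = μ_nC_ox · (W/L) = 6.325 mA/V².
V_ov = V_GS − V_t = 2.63 − 0.74 = 1.89 V.
Since V_DS = 1.16 V < V_ov = 1.89 V, the device is in the triode region.
I_D = k_n [V_ov · V_DS − ½ V_DS²] = 6.325 × [1.89 × 1.16 − 0.5 × 1.16²] = 9.61 mA.

Triode; I_D = 9.61 mA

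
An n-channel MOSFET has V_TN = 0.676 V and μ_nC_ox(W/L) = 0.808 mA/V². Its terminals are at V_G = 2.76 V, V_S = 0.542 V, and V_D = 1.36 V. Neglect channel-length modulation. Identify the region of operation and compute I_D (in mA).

Triode; I_D = 0.749 mA

V_GS = V_G − V_S = 2.76 − 0.542 = 2.22 V; V_DS = V_D − V_S = 1.36 − 0.542 = 0.818 V.
V_ov = V_GS − V_TN = 2.22 − 0.676 = 1.54 V.
Since V_DS = 0.818 V < V_ov = 1.54 V, the device is in the triode region.
I_D = k_n [V_ov · V_DS − ½ V_DS²] = 0.808 × [1.54 × 0.818 − 0.5 × 0.818²] = 0.749 mA.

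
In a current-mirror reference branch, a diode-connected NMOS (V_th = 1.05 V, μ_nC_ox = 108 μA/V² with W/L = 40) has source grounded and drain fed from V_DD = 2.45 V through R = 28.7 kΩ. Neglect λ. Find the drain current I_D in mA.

I_D = 0.0438 mA

With gate tied to drain, V_GS = V_DS ≥ V_GS − V_th, so the device is in saturation.
k_n = μ_nC_ox · (W/L) = 4.32 mA/V².
KCL at the drain: ½ k_n (V_GS − V_th)² = (V_DD − V_GS)/R.
Let x = V_GS − 1.05. Then 62 x² + x − 1.4 = 0, giving x = 0.142 V (positive root), so V_GS = 1.19 V.
I_D = (V_DD − V_GS)/R = (2.45 − 1.19) / 28.7 = 0.0438 mA.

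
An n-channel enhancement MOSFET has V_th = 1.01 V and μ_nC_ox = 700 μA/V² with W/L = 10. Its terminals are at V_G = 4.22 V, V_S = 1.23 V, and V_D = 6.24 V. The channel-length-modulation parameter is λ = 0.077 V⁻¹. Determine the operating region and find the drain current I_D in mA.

V_GS = V_G − V_S = 4.22 − 1.23 = 2.99 V; V_DS = V_D − V_S = 6.24 − 1.23 = 5.01 V.
k_n = μ_nC_ox · (W/L) = 7 mA/V².
V_ov = V_GS − V_th = 2.99 − 1.01 = 1.98 V.
Since V_DS = 5.01 V ≥ V_ov = 1.98 V, the device is in saturation.
I_D = ½ k_n V_ov² (1 + λ V_DS) = 0.5 × 7 × 1.98² × (1 + 0.077 × 5.01) = 19 mA.

Saturation; I_D = 19.0 mA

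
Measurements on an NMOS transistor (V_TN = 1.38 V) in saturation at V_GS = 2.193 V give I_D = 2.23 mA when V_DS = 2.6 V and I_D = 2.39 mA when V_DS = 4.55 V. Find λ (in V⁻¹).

λ = 0.0407 V⁻¹

With V_GS fixed, I_D ∝ (1 + λ V_DS) in saturation, so I_D2/I_D1 = (1 + λ V_DS2)/(1 + λ V_DS1).
2.39/2.23 = 1.072 = (1 + 4.55 λ)/(1 + 2.6 λ).
Solving: λ (I_D1 V_DS2 − I_D2 V_DS1) = I_D2 − I_D1, so λ = (2.39 − 2.23) / (2.23 × 4.55 − 2.39 × 2.6) = 0.16 / 3.93 = 0.0407 V⁻¹.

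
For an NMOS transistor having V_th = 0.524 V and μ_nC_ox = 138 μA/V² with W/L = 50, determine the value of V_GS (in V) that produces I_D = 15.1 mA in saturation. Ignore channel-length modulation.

k_n = μ_nC_ox · (W/L) = 6.9 mA/V².
In saturation I_D = ½ k_n (V_GS − V_th)², so V_GS − V_th = √(2 I_D / k_n) = √(2 × 15.1 / 6.9) = 2.09 V.
V_GS = 0.524 + 2.09 = 2.62 V.

V_GS = 2.62 V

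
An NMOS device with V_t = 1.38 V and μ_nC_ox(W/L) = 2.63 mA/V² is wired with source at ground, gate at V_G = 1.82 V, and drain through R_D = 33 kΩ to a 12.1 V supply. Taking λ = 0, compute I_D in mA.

I_D = 0.255 mA

V_GS = V_G = 1.82 V, so V_ov = 1.82 − 1.38 = 0.44 V.
Assume saturation: I_D = ½ k_n V_ov² = 0.5 × 2.63 × 0.44² = 0.255 mA, giving V_DS = V_DD − I_D R_D = 12.1 − 0.255 × 33 = 3.7 V.
V_DS = 3.7 V ≥ V_ov = 0.44 V, confirming saturation.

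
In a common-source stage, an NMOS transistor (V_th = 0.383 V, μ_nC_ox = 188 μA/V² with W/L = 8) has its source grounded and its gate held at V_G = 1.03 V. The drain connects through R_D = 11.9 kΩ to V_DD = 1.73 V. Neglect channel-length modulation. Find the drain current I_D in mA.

I_D = 0.132 mA

V_GS = V_G = 1.03 V, so V_ov = 1.03 − 0.383 = 0.647 V.
k_n = μ_nC_ox · (W/L) = 1.504 mA/V².
Assume saturation: I_D = ½ k_n V_ov² = 0.5 × 1.504 × 0.647² = 0.315 mA, giving V_DS = V_DD − I_D R_D = 1.73 − 0.315 × 11.9 = -2.02 V.
But -2.02 V < V_ov = 0.647 V, so the device is actually in triode.
In triode I_D = k_n[V_ov V_DS − ½ V_DS²] and I_D = (V_DD − V_DS)/R_D. Equating: 8.95 V_DS² − 12.58 V_DS + 1.73 = 0, giving V_DS = 0.155 V (the root below V_ov).
I_D = (1.73 − 0.155) / 11.9 = 0.132 mA.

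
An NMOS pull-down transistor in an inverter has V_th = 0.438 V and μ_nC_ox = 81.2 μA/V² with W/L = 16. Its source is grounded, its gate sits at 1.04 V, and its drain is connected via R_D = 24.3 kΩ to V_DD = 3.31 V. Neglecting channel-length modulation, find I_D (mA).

I_D = 0.128 mA

V_GS = V_G = 1.04 V, so V_ov = 1.04 − 0.438 = 0.602 V.
k_n = μ_nC_ox · (W/L) = 1.299 mA/V².
Assume saturation: I_D = ½ k_n V_ov² = 0.5 × 1.299 × 0.602² = 0.235 mA, giving V_DS = V_DD − I_D R_D = 3.31 − 0.235 × 24.3 = -2.41 V.
But -2.41 V < V_ov = 0.602 V, so the device is actually in triode.
In triode I_D = k_n[V_ov V_DS − ½ V_DS²] and I_D = (V_DD − V_DS)/R_D. Equating: 15.8 V_DS² − 20.01 V_DS + 3.31 = 0, giving V_DS = 0.196 V (the root below V_ov).
I_D = (3.31 − 0.196) / 24.3 = 0.128 mA.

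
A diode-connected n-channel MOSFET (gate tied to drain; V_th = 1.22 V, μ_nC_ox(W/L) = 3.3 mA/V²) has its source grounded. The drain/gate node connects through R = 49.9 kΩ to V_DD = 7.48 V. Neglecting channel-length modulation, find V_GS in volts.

V_GS = 1.49 V

With gate tied to drain, V_GS = V_DS ≥ V_GS − V_th, so the device is in saturation.
KCL at the drain: ½ k_n (V_GS − V_th)² = (V_DD − V_GS)/R.
Let x = V_GS − 1.22. Then 82.3 x² + x − 6.26 = 0, giving x = 0.27 V (positive root), so V_GS = 1.49 V.
I_D = (V_DD − V_GS)/R = (7.48 − 1.49) / 49.9 = 0.12 mA.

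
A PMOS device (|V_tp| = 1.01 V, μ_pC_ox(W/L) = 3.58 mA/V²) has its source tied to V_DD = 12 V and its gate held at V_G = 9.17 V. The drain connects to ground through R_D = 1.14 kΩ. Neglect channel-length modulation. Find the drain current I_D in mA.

V_SG = V_DD − V_G = 12 − 9.17 = 2.83 V, so V_ov = 2.83 − 1.01 = 1.82 V.
Assume saturation: I_D = ½ k_p V_ov² = 0.5 × 3.58 × 1.82² = 5.93 mA, giving V_SD = V_DD − I_D R_D = 12 − 5.93 × 1.14 = 5.24 V.
V_SD = 5.24 V ≥ V_ov = 1.82 V, confirming saturation.

I_D = 5.93 mA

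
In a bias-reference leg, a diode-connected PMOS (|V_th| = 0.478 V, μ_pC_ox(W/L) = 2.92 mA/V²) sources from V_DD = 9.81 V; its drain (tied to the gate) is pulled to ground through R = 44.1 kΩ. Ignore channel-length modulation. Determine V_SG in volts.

With gate tied to drain, V_SG = V_SD ≥ V_SG − |V_th|, so the device is in saturation.
KCL at the drain: ½ k_p (V_SG − |V_th|)² = (V_DD − V_SG)/R.
Let x = V_SG − 0.478. Then 64.4 x² + x − 9.332 = 0, giving x = 0.373 V (positive root), so V_SG = 0.851 V.
I_D = (V_DD − V_SG)/R = (9.81 − 0.851) / 44.1 = 0.203 mA.

V_SG = 0.851 V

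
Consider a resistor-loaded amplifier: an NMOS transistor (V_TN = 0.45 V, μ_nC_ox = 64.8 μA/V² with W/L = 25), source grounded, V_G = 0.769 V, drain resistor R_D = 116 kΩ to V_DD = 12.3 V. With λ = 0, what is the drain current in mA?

I_D = 0.0824 mA

V_GS = V_G = 0.769 V, so V_ov = 0.769 − 0.45 = 0.319 V.
k_n = μ_nC_ox · (W/L) = 1.62 mA/V².
Assume saturation: I_D = ½ k_n V_ov² = 0.5 × 1.62 × 0.319² = 0.0824 mA, giving V_DS = V_DD − I_D R_D = 12.3 − 0.0824 × 116 = 2.74 V.
V_DS = 2.74 V ≥ V_ov = 0.319 V, confirming saturation.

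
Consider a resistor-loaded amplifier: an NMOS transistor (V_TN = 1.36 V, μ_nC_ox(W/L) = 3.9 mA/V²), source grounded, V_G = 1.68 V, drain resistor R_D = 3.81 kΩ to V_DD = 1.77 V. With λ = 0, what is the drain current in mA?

I_D = 0.200 mA

V_GS = V_G = 1.68 V, so V_ov = 1.68 − 1.36 = 0.32 V.
Assume saturation: I_D = ½ k_n V_ov² = 0.5 × 3.9 × 0.32² = 0.2 mA, giving V_DS = V_DD − I_D R_D = 1.77 − 0.2 × 3.81 = 1.01 V.
V_DS = 1.01 V ≥ V_ov = 0.32 V, confirming saturation.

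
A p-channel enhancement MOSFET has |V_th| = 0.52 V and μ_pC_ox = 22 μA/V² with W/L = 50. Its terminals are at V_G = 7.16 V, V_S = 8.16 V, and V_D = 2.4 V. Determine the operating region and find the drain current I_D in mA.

Saturation; I_D = 0.127 mA

V_SG = V_S − V_G = 8.16 − 7.16 = 1 V; V_SD = V_S − V_D = 8.16 − 2.4 = 5.76 V.
k_p = μ_pC_ox · (W/L) = 1.1 mA/V².
V_ov = V_SG − |V_th| = 1 − 0.52 = 0.48 V.
Since V_SD = 5.76 V ≥ V_ov = 0.48 V, the device is in saturation.
I_D = ½ k_p V_ov² = 0.5 × 1.1 × 0.48² = 0.127 mA.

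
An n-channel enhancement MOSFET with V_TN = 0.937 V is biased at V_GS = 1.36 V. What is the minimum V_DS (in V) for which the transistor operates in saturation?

V_DS,sat = 0.423 V

The boundary between triode and saturation is V_DS = V_GS − V_TN = V_ov.
V_ov = 1.36 − 0.937 = 0.423 V.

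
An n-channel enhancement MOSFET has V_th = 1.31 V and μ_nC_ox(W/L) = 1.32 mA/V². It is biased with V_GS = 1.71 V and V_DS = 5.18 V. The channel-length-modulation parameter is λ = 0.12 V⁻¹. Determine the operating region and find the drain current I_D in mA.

Saturation; I_D = 0.171 mA

V_ov = V_GS − V_th = 1.71 − 1.31 = 0.4 V.
Since V_DS = 5.18 V ≥ V_ov = 0.4 V, the device is in saturation.
I_D = ½ k_n V_ov² (1 + λ V_DS) = 0.5 × 1.32 × 0.4² × (1 + 0.12 × 5.18) = 0.171 mA.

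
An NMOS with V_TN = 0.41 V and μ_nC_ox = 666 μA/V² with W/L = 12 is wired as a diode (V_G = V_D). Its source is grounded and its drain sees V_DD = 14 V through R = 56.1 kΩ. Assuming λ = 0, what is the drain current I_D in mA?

With gate tied to drain, V_GS = V_DS ≥ V_GS − V_TN, so the device is in saturation.
k_n = μ_nC_ox · (W/L) = 7.992 mA/V².
KCL at the drain: ½ k_n (V_GS − V_TN)² = (V_DD − V_GS)/R.
Let x = V_GS − 0.41. Then 224 x² + x − 13.59 = 0, giving x = 0.244 V (positive root), so V_GS = 0.654 V.
I_D = (V_DD − V_GS)/R = (14 − 0.654) / 56.1 = 0.238 mA.

I_D = 0.238 mA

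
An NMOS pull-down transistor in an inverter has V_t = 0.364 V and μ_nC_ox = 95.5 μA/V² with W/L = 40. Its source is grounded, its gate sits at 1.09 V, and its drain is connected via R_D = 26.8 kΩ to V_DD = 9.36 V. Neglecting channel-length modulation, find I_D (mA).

V_GS = V_G = 1.09 V, so V_ov = 1.09 − 0.364 = 0.726 V.
k_n = μ_nC_ox · (W/L) = 3.82 mA/V².
Assume saturation: I_D = ½ k_n V_ov² = 0.5 × 3.82 × 0.726² = 1.01 mA, giving V_DS = V_DD − I_D R_D = 9.36 − 1.01 × 26.8 = -17.6 V.
But -17.6 V < V_ov = 0.726 V, so the device is actually in triode.
In triode I_D = k_n[V_ov V_DS − ½ V_DS²] and I_D = (V_DD − V_DS)/R_D. Equating: 51.2 V_DS² − 75.32 V_DS + 9.36 = 0, giving V_DS = 0.137 V (the root below V_ov).
I_D = (9.36 − 0.137) / 26.8 = 0.344 mA.

I_D = 0.344 mA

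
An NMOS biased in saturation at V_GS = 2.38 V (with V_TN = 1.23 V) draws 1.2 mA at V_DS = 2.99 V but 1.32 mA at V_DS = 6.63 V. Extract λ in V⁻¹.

λ = 0.0299 V⁻¹

With V_GS fixed, I_D ∝ (1 + λ V_DS) in saturation, so I_D2/I_D1 = (1 + λ V_DS2)/(1 + λ V_DS1).
1.32/1.2 = 1.1 = (1 + 6.63 λ)/(1 + 2.99 λ).
Solving: λ (I_D1 V_DS2 − I_D2 V_DS1) = I_D2 − I_D1, so λ = (1.32 − 1.2) / (1.2 × 6.63 − 1.32 × 2.99) = 0.12 / 4.01 = 0.0299 V⁻¹.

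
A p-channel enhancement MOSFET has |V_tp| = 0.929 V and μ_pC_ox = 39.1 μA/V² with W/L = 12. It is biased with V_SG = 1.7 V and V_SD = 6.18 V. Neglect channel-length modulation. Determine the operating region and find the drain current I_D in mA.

Saturation; I_D = 0.139 mA

k_p = μ_pC_ox · (W/L) = 0.4692 mA/V².
V_ov = V_SG − |V_tp| = 1.7 − 0.929 = 0.771 V.
Since V_SD = 6.18 V ≥ V_ov = 0.771 V, the device is in saturation.
I_D = ½ k_p V_ov² = 0.5 × 0.4692 × 0.771² = 0.139 mA.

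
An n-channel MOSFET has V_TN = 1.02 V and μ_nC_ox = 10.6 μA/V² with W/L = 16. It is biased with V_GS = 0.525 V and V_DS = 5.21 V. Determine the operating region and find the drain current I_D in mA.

Cutoff; I_D = 0 mA

V_GS = 0.525 V < V_TN = 1.02 V, so the transistor is in cutoff.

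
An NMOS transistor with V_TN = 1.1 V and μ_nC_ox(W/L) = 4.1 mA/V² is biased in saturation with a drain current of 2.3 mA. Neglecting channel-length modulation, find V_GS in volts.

In saturation I_D = ½ k_n (V_GS − V_TN)², so V_GS − V_TN = √(2 I_D / k_n) = √(2 × 2.3 / 4.1) = 1.06 V.
V_GS = 1.1 + 1.06 = 2.16 V.

V_GS = 2.16 V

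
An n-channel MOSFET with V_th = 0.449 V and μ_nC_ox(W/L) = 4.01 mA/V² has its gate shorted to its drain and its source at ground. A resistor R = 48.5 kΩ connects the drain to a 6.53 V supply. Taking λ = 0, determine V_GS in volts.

V_GS = 0.694 V

With gate tied to drain, V_GS = V_DS ≥ V_GS − V_th, so the device is in saturation.
KCL at the drain: ½ k_n (V_GS − V_th)² = (V_DD − V_GS)/R.
Let x = V_GS − 0.449. Then 97.2 x² + x − 6.081 = 0, giving x = 0.245 V (positive root), so V_GS = 0.694 V.
I_D = (V_DD − V_GS)/R = (6.53 − 0.694) / 48.5 = 0.12 mA.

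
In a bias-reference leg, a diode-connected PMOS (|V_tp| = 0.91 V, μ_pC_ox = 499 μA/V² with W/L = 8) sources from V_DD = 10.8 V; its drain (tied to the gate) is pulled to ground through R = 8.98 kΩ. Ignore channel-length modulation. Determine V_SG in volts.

V_SG = 1.63 V

With gate tied to drain, V_SG = V_SD ≥ V_SG − |V_tp|, so the device is in saturation.
k_p = μ_pC_ox · (W/L) = 3.992 mA/V².
KCL at the drain: ½ k_p (V_SG − |V_tp|)² = (V_DD − V_SG)/R.
Let x = V_SG − 0.91. Then 17.9 x² + x − 9.89 = 0, giving x = 0.715 V (positive root), so V_SG = 1.63 V.
I_D = (V_DD − V_SG)/R = (10.8 − 1.63) / 8.98 = 1.02 mA.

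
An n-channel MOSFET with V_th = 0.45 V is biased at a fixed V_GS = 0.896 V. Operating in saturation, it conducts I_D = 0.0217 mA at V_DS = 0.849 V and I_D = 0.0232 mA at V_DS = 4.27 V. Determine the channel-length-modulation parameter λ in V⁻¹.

λ = 0.0206 V⁻¹

With V_GS fixed, I_D ∝ (1 + λ V_DS) in saturation, so I_D2/I_D1 = (1 + λ V_DS2)/(1 + λ V_DS1).
0.0232/0.0217 = 1.069 = (1 + 4.27 λ)/(1 + 0.849 λ).
Solving: λ (I_D1 V_DS2 − I_D2 V_DS1) = I_D2 − I_D1, so λ = (0.0232 − 0.0217) / (0.0217 × 4.27 − 0.0232 × 0.849) = 0.0015 / 0.073 = 0.0206 V⁻¹.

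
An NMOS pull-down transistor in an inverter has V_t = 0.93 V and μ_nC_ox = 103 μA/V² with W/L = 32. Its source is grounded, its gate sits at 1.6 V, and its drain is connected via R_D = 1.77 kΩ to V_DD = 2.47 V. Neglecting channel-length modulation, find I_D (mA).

I_D = 0.740 mA

V_GS = V_G = 1.6 V, so V_ov = 1.6 − 0.93 = 0.67 V.
k_n = μ_nC_ox · (W/L) = 3.296 mA/V².
Assume saturation: I_D = ½ k_n V_ov² = 0.5 × 3.296 × 0.67² = 0.74 mA, giving V_DS = V_DD − I_D R_D = 2.47 − 0.74 × 1.77 = 1.16 V.
V_DS = 1.16 V ≥ V_ov = 0.67 V, confirming saturation.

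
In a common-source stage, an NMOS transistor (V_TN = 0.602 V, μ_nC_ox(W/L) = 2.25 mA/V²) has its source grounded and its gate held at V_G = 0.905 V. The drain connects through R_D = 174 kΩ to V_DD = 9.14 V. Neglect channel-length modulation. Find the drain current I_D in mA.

V_GS = V_G = 0.905 V, so V_ov = 0.905 − 0.602 = 0.303 V.
Assume saturation: I_D = ½ k_n V_ov² = 0.5 × 2.25 × 0.303² = 0.103 mA, giving V_DS = V_DD − I_D R_D = 9.14 − 0.103 × 174 = -8.83 V.
But -8.83 V < V_ov = 0.303 V, so the device is actually in triode.
In triode I_D = k_n[V_ov V_DS − ½ V_DS²] and I_D = (V_DD − V_DS)/R_D. Equating: 196 V_DS² − 119.6 V_DS + 9.14 = 0, giving V_DS = 0.0895 V (the root below V_ov).
I_D = (9.14 − 0.0895) / 174 = 0.052 mA.

I_D = 0.0520 mA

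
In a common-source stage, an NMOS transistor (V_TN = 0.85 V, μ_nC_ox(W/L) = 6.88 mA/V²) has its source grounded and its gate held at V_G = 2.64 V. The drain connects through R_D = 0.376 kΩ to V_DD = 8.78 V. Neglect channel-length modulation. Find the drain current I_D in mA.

I_D = 11.0 mA

V_GS = V_G = 2.64 V, so V_ov = 2.64 − 0.85 = 1.79 V.
Assume saturation: I_D = ½ k_n V_ov² = 0.5 × 6.88 × 1.79² = 11 mA, giving V_DS = V_DD − I_D R_D = 8.78 − 11 × 0.376 = 4.64 V.
V_DS = 4.64 V ≥ V_ov = 1.79 V, confirming saturation.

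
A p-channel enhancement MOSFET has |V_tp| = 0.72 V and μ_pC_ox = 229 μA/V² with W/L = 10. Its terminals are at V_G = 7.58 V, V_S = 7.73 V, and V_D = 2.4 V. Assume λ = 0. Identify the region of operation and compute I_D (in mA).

V_SG = V_S − V_G = 7.73 − 7.58 = 0.15 V; V_SD = V_S − V_D = 7.73 − 2.4 = 5.33 V.
V_SG = 0.15 V < |V_tp| = 0.72 V, so the transistor is in cutoff.

Cutoff; I_D = 0 mA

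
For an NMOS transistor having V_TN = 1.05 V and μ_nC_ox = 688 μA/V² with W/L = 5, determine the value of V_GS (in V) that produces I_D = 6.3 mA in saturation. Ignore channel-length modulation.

k_n = μ_nC_ox · (W/L) = 3.44 mA/V².
In saturation I_D = ½ k_n (V_GS − V_TN)², so V_GS − V_TN = √(2 I_D / k_n) = √(2 × 6.3 / 3.44) = 1.91 V.
V_GS = 1.05 + 1.91 = 2.96 V.

V_GS = 2.96 V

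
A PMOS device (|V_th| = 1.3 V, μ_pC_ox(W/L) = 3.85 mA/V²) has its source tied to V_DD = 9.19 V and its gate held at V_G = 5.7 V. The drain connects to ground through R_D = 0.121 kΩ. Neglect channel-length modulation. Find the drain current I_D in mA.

V_SG = V_DD − V_G = 9.19 − 5.7 = 3.49 V, so V_ov = 3.49 − 1.3 = 2.19 V.
Assume saturation: I_D = ½ k_p V_ov² = 0.5 × 3.85 × 2.19² = 9.23 mA, giving V_SD = V_DD − I_D R_D = 9.19 − 9.23 × 0.121 = 8.07 V.
V_SD = 8.07 V ≥ V_ov = 2.19 V, confirming saturation.

I_D = 9.23 mA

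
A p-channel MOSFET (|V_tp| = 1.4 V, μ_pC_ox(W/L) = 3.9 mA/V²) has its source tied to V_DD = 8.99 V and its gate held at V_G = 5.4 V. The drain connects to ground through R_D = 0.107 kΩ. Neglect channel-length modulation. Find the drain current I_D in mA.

V_SG = V_DD − V_G = 8.99 − 5.4 = 3.59 V, so V_ov = 3.59 − 1.4 = 2.19 V.
Assume saturation: I_D = ½ k_p V_ov² = 0.5 × 3.9 × 2.19² = 9.35 mA, giving V_SD = V_DD − I_D R_D = 8.99 − 9.35 × 0.107 = 7.99 V.
V_SD = 7.99 V ≥ V_ov = 2.19 V, confirming saturation.

I_D = 9.35 mA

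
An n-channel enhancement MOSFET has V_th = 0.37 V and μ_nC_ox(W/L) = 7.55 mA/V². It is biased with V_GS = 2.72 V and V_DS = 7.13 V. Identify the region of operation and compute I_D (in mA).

V_ov = V_GS − V_th = 2.72 − 0.37 = 2.35 V.
Since V_DS = 7.13 V ≥ V_ov = 2.35 V, the device is in saturation.
I_D = ½ k_n V_ov² = 0.5 × 7.55 × 2.35² = 20.8 mA.

Saturation; I_D = 20.8 mA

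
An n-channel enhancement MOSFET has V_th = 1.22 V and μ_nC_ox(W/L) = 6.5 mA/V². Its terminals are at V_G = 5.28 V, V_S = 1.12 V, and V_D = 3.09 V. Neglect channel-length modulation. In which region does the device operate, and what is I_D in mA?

Triode; I_D = 25.0 mA

V_GS = V_G − V_S = 5.28 − 1.12 = 4.16 V; V_DS = V_D − V_S = 3.09 − 1.12 = 1.97 V.
V_ov = V_GS − V_th = 4.16 − 1.22 = 2.94 V.
Since V_DS = 1.97 V < V_ov = 2.94 V, the device is in the triode region.
I_D = k_n [V_ov · V_DS − ½ V_DS²] = 6.5 × [2.94 × 1.97 − 0.5 × 1.97²] = 25 mA.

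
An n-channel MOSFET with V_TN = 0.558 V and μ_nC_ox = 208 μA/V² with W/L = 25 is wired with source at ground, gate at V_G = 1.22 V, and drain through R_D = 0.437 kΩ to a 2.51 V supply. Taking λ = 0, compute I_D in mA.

I_D = 1.14 mA

V_GS = V_G = 1.22 V, so V_ov = 1.22 − 0.558 = 0.662 V.
k_n = μ_nC_ox · (W/L) = 5.2 mA/V².
Assume saturation: I_D = ½ k_n V_ov² = 0.5 × 5.2 × 0.662² = 1.14 mA, giving V_DS = V_DD − I_D R_D = 2.51 − 1.14 × 0.437 = 2.01 V.
V_DS = 2.01 V ≥ V_ov = 0.662 V, confirming saturation.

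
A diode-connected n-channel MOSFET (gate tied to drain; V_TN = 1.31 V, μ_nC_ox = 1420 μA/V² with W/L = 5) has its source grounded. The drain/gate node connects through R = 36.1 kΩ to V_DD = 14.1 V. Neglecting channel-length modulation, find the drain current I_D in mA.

With gate tied to drain, V_GS = V_DS ≥ V_GS − V_TN, so the device is in saturation.
k_n = μ_nC_ox · (W/L) = 7.1 mA/V².
KCL at the drain: ½ k_n (V_GS − V_TN)² = (V_DD − V_GS)/R.
Let x = V_GS − 1.31. Then 128 x² + x − 12.79 = 0, giving x = 0.312 V (positive root), so V_GS = 1.62 V.
I_D = (V_DD − V_GS)/R = (14.1 − 1.62) / 36.1 = 0.346 mA.

I_D = 0.346 mA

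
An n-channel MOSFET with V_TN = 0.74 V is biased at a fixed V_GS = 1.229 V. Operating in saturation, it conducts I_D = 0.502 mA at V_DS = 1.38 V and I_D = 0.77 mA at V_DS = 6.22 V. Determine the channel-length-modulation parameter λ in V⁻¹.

With V_GS fixed, I_D ∝ (1 + λ V_DS) in saturation, so I_D2/I_D1 = (1 + λ V_DS2)/(1 + λ V_DS1).
0.77/0.502 = 1.534 = (1 + 6.22 λ)/(1 + 1.38 λ).
Solving: λ (I_D1 V_DS2 − I_D2 V_DS1) = I_D2 − I_D1, so λ = (0.77 − 0.502) / (0.502 × 6.22 − 0.77 × 1.38) = 0.268 / 2.06 = 0.13 V⁻¹.

λ = 0.130 V⁻¹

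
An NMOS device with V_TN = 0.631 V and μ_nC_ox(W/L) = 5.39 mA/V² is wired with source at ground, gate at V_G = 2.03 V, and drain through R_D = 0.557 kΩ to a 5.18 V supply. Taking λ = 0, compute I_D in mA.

V_GS = V_G = 2.03 V, so V_ov = 2.03 − 0.631 = 1.4 V.
Assume saturation: I_D = ½ k_n V_ov² = 0.5 × 5.39 × 1.4² = 5.27 mA, giving V_DS = V_DD − I_D R_D = 5.18 − 5.27 × 0.557 = 2.24 V.
V_DS = 2.24 V ≥ V_ov = 1.4 V, confirming saturation.

I_D = 5.27 mA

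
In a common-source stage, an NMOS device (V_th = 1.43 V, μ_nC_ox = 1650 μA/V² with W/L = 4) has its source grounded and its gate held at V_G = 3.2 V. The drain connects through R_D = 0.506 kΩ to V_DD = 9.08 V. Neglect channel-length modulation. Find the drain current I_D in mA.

V_GS = V_G = 3.2 V, so V_ov = 3.2 − 1.43 = 1.77 V.
k_n = μ_nC_ox · (W/L) = 6.6 mA/V².
Assume saturation: I_D = ½ k_n V_ov² = 0.5 × 6.6 × 1.77² = 10.3 mA, giving V_DS = V_DD − I_D R_D = 9.08 − 10.3 × 0.506 = 3.85 V.
V_DS = 3.85 V ≥ V_ov = 1.77 V, confirming saturation.

I_D = 10.3 mA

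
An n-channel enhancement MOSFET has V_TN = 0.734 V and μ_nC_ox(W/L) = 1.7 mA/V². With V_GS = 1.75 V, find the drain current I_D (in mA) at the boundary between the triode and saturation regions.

I_D = 0.877 mA

At the boundary V_DS = V_ov = V_GS − V_TN = 1.75 − 0.734 = 1.02 V.
I_D = ½ k_n V_ov² = 0.5 × 1.7 × 1.02² = 0.877 mA.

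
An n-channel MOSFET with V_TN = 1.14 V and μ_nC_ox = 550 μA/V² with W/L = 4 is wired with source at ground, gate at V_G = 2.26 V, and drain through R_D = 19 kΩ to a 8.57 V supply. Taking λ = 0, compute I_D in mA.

I_D = 0.441 mA

V_GS = V_G = 2.26 V, so V_ov = 2.26 − 1.14 = 1.12 V.
k_n = μ_nC_ox · (W/L) = 2.2 mA/V².
Assume saturation: I_D = ½ k_n V_ov² = 0.5 × 2.2 × 1.12² = 1.38 mA, giving V_DS = V_DD − I_D R_D = 8.57 − 1.38 × 19 = -17.6 V.
But -17.6 V < V_ov = 1.12 V, so the device is actually in triode.
In triode I_D = k_n[V_ov V_DS − ½ V_DS²] and I_D = (V_DD − V_DS)/R_D. Equating: 20.9 V_DS² − 47.82 V_DS + 8.57 = 0, giving V_DS = 0.196 V (the root below V_ov).
I_D = (8.57 − 0.196) / 19 = 0.441 mA.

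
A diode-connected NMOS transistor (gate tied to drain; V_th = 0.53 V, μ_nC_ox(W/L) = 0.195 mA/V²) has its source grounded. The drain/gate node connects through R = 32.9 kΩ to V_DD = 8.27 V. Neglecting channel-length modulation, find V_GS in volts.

V_GS = 1.94 V

With gate tied to drain, V_GS = V_DS ≥ V_GS − V_th, so the device is in saturation.
KCL at the drain: ½ k_n (V_GS − V_th)² = (V_DD − V_GS)/R.
Let x = V_GS − 0.53. Then 3.21 x² + x − 7.74 = 0, giving x = 1.41 V (positive root), so V_GS = 1.94 V.
I_D = (V_DD − V_GS)/R = (8.27 − 1.94) / 32.9 = 0.193 mA.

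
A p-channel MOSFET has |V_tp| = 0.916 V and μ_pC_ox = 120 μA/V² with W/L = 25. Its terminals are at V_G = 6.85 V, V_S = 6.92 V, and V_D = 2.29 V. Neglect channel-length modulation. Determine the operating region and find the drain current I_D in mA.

V_SG = V_S − V_G = 6.92 − 6.85 = 0.07 V; V_SD = V_S − V_D = 6.92 − 2.29 = 4.63 V.
V_SG = 0.07 V < |V_tp| = 0.916 V, so the transistor is in cutoff.

Cutoff; I_D = 0 mA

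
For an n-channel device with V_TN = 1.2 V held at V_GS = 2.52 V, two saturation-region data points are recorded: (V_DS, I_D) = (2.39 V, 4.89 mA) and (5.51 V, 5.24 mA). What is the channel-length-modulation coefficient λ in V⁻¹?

With V_GS fixed, I_D ∝ (1 + λ V_DS) in saturation, so I_D2/I_D1 = (1 + λ V_DS2)/(1 + λ V_DS1).
5.24/4.89 = 1.072 = (1 + 5.51 λ)/(1 + 2.39 λ).
Solving: λ (I_D1 V_DS2 − I_D2 V_DS1) = I_D2 − I_D1, so λ = (5.24 − 4.89) / (4.89 × 5.51 − 5.24 × 2.39) = 0.35 / 14.4 = 0.0243 V⁻¹.

λ = 0.0243 V⁻¹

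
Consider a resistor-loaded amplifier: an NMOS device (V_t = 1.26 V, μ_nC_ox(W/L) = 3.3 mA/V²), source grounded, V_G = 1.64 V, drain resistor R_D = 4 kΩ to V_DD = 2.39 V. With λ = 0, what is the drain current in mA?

V_GS = V_G = 1.64 V, so V_ov = 1.64 − 1.26 = 0.38 V.
Assume saturation: I_D = ½ k_n V_ov² = 0.5 × 3.3 × 0.38² = 0.238 mA, giving V_DS = V_DD − I_D R_D = 2.39 − 0.238 × 4 = 1.44 V.
V_DS = 1.44 V ≥ V_ov = 0.38 V, confirming saturation.

I_D = 0.238 mA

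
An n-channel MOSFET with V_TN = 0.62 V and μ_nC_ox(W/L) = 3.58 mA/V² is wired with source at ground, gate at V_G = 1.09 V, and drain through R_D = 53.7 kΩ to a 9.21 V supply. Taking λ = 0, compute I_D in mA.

I_D = 0.169 mA

V_GS = V_G = 1.09 V, so V_ov = 1.09 − 0.62 = 0.47 V.
Assume saturation: I_D = ½ k_n V_ov² = 0.5 × 3.58 × 0.47² = 0.395 mA, giving V_DS = V_DD − I_D R_D = 9.21 − 0.395 × 53.7 = -12 V.
But -12 V < V_ov = 0.47 V, so the device is actually in triode.
In triode I_D = k_n[V_ov V_DS − ½ V_DS²] and I_D = (V_DD − V_DS)/R_D. Equating: 96.1 V_DS² − 91.36 V_DS + 9.21 = 0, giving V_DS = 0.115 V (the root below V_ov).
I_D = (9.21 − 0.115) / 53.7 = 0.169 mA.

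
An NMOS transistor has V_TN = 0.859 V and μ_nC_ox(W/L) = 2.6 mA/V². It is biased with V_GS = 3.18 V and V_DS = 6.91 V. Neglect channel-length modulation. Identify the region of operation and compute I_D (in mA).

V_ov = V_GS − V_TN = 3.18 − 0.859 = 2.32 V.
Since V_DS = 6.91 V ≥ V_ov = 2.32 V, the device is in saturation.
I_D = ½ k_n V_ov² = 0.5 × 2.6 × 2.32² = 7 mA.

Saturation; I_D = 7.00 mA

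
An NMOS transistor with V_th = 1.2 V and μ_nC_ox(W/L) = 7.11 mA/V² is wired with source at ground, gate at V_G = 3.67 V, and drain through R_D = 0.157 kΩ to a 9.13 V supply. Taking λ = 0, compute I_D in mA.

V_GS = V_G = 3.67 V, so V_ov = 3.67 − 1.2 = 2.47 V.
Assume saturation: I_D = ½ k_n V_ov² = 0.5 × 7.11 × 2.47² = 21.7 mA, giving V_DS = V_DD − I_D R_D = 9.13 − 21.7 × 0.157 = 5.72 V.
V_DS = 5.72 V ≥ V_ov = 2.47 V, confirming saturation.

I_D = 21.7 mA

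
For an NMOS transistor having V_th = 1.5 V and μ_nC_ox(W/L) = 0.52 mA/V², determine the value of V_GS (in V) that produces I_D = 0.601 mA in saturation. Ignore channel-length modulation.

In saturation I_D = ½ k_n (V_GS − V_th)², so V_GS − V_th = √(2 I_D / k_n) = √(2 × 0.601 / 0.52) = 1.52 V.
V_GS = 1.5 + 1.52 = 3.02 V.

V_GS = 3.02 V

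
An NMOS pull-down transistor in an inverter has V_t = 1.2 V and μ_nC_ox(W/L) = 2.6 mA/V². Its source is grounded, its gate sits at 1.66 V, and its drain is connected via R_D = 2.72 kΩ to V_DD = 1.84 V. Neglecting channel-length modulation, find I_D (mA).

I_D = 0.275 mA

V_GS = V_G = 1.66 V, so V_ov = 1.66 − 1.2 = 0.46 V.
Assume saturation: I_D = ½ k_n V_ov² = 0.5 × 2.6 × 0.46² = 0.275 mA, giving V_DS = V_DD − I_D R_D = 1.84 − 0.275 × 2.72 = 1.09 V.
V_DS = 1.09 V ≥ V_ov = 0.46 V, confirming saturation.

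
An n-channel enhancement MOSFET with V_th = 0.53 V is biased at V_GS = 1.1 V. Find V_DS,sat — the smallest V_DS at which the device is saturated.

The boundary between triode and saturation is V_DS = V_GS − V_th = V_ov.
V_ov = 1.1 − 0.53 = 0.57 V.

V_DS,sat = 0.570 V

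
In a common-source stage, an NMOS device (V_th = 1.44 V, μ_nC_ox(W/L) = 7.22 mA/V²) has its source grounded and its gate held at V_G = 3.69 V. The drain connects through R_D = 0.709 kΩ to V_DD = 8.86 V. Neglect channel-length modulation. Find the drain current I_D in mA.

V_GS = V_G = 3.69 V, so V_ov = 3.69 − 1.44 = 2.25 V.
Assume saturation: I_D = ½ k_n V_ov² = 0.5 × 7.22 × 2.25² = 18.3 mA, giving V_DS = V_DD − I_D R_D = 8.86 − 18.3 × 0.709 = -4.1 V.
But -4.1 V < V_ov = 2.25 V, so the device is actually in triode.
In triode I_D = k_n[V_ov V_DS − ½ V_DS²] and I_D = (V_DD − V_DS)/R_D. Equating: 2.56 V_DS² − 12.52 V_DS + 8.86 = 0, giving V_DS = 0.858 V (the root below V_ov).
I_D = (8.86 − 0.858) / 0.709 = 11.3 mA.

I_D = 11.3 mA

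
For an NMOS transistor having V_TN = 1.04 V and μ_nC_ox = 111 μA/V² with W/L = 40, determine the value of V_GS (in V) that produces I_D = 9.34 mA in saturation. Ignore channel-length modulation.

k_n = μ_nC_ox · (W/L) = 4.44 mA/V².
In saturation I_D = ½ k_n (V_GS − V_TN)², so V_GS − V_TN = √(2 I_D / k_n) = √(2 × 9.34 / 4.44) = 2.05 V.
V_GS = 1.04 + 2.05 = 3.09 V.

V_GS = 3.09 V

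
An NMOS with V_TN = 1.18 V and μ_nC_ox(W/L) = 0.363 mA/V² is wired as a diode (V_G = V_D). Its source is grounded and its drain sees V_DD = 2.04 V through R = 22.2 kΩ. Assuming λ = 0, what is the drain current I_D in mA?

I_D = 0.0228 mA

With gate tied to drain, V_GS = V_DS ≥ V_GS − V_TN, so the device is in saturation.
KCL at the drain: ½ k_n (V_GS − V_TN)² = (V_DD − V_GS)/R.
Let x = V_GS − 1.18. Then 4.03 x² + x − 0.86 = 0, giving x = 0.354 V (positive root), so V_GS = 1.53 V.
I_D = (V_DD − V_GS)/R = (2.04 − 1.53) / 22.2 = 0.0228 mA.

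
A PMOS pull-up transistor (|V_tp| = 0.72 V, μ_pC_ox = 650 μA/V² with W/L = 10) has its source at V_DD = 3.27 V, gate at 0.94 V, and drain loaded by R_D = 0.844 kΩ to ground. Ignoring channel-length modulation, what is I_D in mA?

I_D = 3.43 mA

V_SG = V_DD − V_G = 3.27 − 0.94 = 2.33 V, so V_ov = 2.33 − 0.72 = 1.61 V.
k_p = μ_pC_ox · (W/L) = 6.5 mA/V².
Assume saturation: I_D = ½ k_p V_ov² = 0.5 × 6.5 × 1.61² = 8.42 mA, giving V_SD = V_DD − I_D R_D = 3.27 − 8.42 × 0.844 = -3.84 V.
But -3.84 V < V_ov = 1.61 V, so the device is actually in triode.
In triode I_D = k_p[V_ov V_SD − ½ V_SD²] and I_D = (V_DD − V_SD)/R_D. Equating: 2.74 V_SD² − 9.832 V_SD + 3.27 = 0, giving V_SD = 0.371 V (the root below V_ov).
I_D = (3.27 − 0.371) / 0.844 = 3.43 mA.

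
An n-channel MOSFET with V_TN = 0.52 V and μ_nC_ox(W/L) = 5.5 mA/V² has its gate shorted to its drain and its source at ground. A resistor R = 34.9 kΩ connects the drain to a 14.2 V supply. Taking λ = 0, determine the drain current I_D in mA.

I_D = 0.381 mA

With gate tied to drain, V_GS = V_DS ≥ V_GS − V_TN, so the device is in saturation.
KCL at the drain: ½ k_n (V_GS − V_TN)² = (V_DD − V_GS)/R.
Let x = V_GS − 0.52. Then 96 x² + x − 13.68 = 0, giving x = 0.372 V (positive root), so V_GS = 0.892 V.
I_D = (V_DD − V_GS)/R = (14.2 − 0.892) / 34.9 = 0.381 mA.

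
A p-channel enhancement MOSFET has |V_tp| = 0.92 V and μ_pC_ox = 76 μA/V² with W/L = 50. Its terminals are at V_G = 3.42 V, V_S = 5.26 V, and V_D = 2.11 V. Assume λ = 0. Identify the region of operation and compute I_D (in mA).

Saturation; I_D = 1.61 mA

V_SG = V_S − V_G = 5.26 − 3.42 = 1.84 V; V_SD = V_S − V_D = 5.26 − 2.11 = 3.15 V.
k_p = μ_pC_ox · (W/L) = 3.8 mA/V².
V_ov = V_SG − |V_tp| = 1.84 − 0.92 = 0.92 V.
Since V_SD = 3.15 V ≥ V_ov = 0.92 V, the device is in saturation.
I_D = ½ k_p V_ov² = 0.5 × 3.8 × 0.92² = 1.61 mA.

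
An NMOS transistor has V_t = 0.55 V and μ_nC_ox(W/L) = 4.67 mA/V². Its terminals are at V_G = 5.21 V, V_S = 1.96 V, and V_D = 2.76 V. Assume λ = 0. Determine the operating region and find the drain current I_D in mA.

V_GS = V_G − V_S = 5.21 − 1.96 = 3.25 V; V_DS = V_D − V_S = 2.76 − 1.96 = 0.8 V.
V_ov = V_GS − V_t = 3.25 − 0.55 = 2.7 V.
Since V_DS = 0.8 V < V_ov = 2.7 V, the device is in the triode region.
I_D = k_n [V_ov · V_DS − ½ V_DS²] = 4.67 × [2.7 × 0.8 − 0.5 × 0.8²] = 8.59 mA.

Triode; I_D = 8.59 mA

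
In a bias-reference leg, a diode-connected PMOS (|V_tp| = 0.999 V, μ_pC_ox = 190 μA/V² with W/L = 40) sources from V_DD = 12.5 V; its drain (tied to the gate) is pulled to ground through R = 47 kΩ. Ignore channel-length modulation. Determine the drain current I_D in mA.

With gate tied to drain, V_SG = V_SD ≥ V_SG − |V_tp|, so the device is in saturation.
k_p = μ_pC_ox · (W/L) = 7.6 mA/V².
KCL at the drain: ½ k_p (V_SG − |V_tp|)² = (V_DD − V_SG)/R.
Let x = V_SG − 0.999. Then 179 x² + x − 11.5 = 0, giving x = 0.251 V (positive root), so V_SG = 1.25 V.
I_D = (V_DD − V_SG)/R = (12.5 − 1.25) / 47 = 0.239 mA.

I_D = 0.239 mA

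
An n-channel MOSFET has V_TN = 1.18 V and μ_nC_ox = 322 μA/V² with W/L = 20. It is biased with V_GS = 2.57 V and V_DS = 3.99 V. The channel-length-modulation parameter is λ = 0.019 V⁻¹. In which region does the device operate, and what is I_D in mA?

k_n = μ_nC_ox · (W/L) = 6.44 mA/V².
V_ov = V_GS − V_TN = 2.57 − 1.18 = 1.39 V.
Since V_DS = 3.99 V ≥ V_ov = 1.39 V, the device is in saturation.
I_D = ½ k_n V_ov² (1 + λ V_DS) = 0.5 × 6.44 × 1.39² × (1 + 0.019 × 3.99) = 6.69 mA.

Saturation; I_D = 6.69 mA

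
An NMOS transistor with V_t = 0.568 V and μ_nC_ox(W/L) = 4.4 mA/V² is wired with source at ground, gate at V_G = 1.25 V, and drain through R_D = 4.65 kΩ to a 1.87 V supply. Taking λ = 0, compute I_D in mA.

I_D = 0.372 mA

V_GS = V_G = 1.25 V, so V_ov = 1.25 − 0.568 = 0.682 V.
Assume saturation: I_D = ½ k_n V_ov² = 0.5 × 4.4 × 0.682² = 1.02 mA, giving V_DS = V_DD − I_D R_D = 1.87 − 1.02 × 4.65 = -2.89 V.
But -2.89 V < V_ov = 0.682 V, so the device is actually in triode.
In triode I_D = k_n[V_ov V_DS − ½ V_DS²] and I_D = (V_DD − V_DS)/R_D. Equating: 10.2 V_DS² − 14.95 V_DS + 1.87 = 0, giving V_DS = 0.138 V (the root below V_ov).
I_D = (1.87 − 0.138) / 4.65 = 0.372 mA.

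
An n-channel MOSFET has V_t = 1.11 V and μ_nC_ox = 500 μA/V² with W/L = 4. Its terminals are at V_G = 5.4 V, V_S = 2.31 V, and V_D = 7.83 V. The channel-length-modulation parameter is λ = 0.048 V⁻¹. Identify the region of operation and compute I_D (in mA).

Saturation; I_D = 4.96 mA

V_GS = V_G − V_S = 5.4 − 2.31 = 3.09 V; V_DS = V_D − V_S = 7.83 − 2.31 = 5.52 V.
k_n = μ_nC_ox · (W/L) = 2 mA/V².
V_ov = V_GS − V_t = 3.09 − 1.11 = 1.98 V.
Since V_DS = 5.52 V ≥ V_ov = 1.98 V, the device is in saturation.
I_D = ½ k_n V_ov² (1 + λ V_DS) = 0.5 × 2 × 1.98² × (1 + 0.048 × 5.52) = 4.96 mA.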